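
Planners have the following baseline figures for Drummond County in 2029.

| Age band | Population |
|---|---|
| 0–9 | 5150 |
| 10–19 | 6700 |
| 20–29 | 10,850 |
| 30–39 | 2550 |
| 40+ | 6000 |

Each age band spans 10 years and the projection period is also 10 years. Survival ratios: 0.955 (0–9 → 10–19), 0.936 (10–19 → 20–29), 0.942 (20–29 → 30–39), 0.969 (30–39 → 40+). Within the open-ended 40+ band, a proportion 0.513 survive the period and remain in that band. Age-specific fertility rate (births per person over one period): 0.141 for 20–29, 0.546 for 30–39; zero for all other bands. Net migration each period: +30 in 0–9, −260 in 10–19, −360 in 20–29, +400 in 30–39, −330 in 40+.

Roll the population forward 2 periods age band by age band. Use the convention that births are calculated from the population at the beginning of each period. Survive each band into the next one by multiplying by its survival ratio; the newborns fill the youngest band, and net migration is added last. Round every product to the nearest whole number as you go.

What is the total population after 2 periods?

Period 1:
Births: 10850 * 0.141 = 1530  |  2550 * 0.546 = 1392 → 2922
10–19: 5150 * 0.955 = 4918
20–29: 6700 * 0.936 = 6271
30–39: 10850 * 0.942 = 10221
40+: 2550 * 0.969 + 6000 * 0.513 = 2471 + 3078 = 5549
Net migration: 0–9 + 30 → 2952; 10–19 − 260 → 4658; 20–29 − 360 → 5911; 30–39 + 400 → 10621; 40+ − 330 → 5219
→ [2952, 4658, 5911, 10621, 5219]
Period 2:
Births: 5911 * 0.141 = 833  |  10621 * 0.546 = 5799 → 6632
10–19: 2952 * 0.955 = 2819
20–29: 4658 * 0.936 = 4360
30–39: 5911 * 0.942 = 5568
40+: 10621 * 0.969 + 5219 * 0.513 = 10292 + 2677 = 12969
Net migration: 0–9 + 30 → 6662; 10–19 − 260 → 2559; 20–29 − 360 → 4000; 30–39 + 400 → 5968; 40+ − 330 → 12639
→ [6662, 2559, 4000, 5968, 12639]
Total after period 2: 6662 + 2559 + 4000 + 5968 + 12639 = 31828

31828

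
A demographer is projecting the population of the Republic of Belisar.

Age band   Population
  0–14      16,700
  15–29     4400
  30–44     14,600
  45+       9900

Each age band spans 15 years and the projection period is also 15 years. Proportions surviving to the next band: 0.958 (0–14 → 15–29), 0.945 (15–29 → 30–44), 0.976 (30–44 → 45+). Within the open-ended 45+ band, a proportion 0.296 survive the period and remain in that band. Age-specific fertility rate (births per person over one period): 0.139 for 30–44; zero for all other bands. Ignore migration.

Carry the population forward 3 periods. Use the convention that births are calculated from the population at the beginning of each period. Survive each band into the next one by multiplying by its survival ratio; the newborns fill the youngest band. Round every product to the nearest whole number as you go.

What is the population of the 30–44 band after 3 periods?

After projecting period 1:
Births: 14600 * 0.139 = 2029
15–29: 16700 * 0.958 = 15999
30–44: 4400 * 0.945 = 4158
45+: 14600 * 0.976 + 9900 * 0.296 = 14250 + 2930 = 17180
Giving 2029 / 15999 / 4158 / 17180.
After projecting period 2:
Births: 4158 * 0.139 = 578
15–29: 2029 * 0.958 = 1944
30–44: 15999 * 0.945 = 15119
45+: 4158 * 0.976 + 17180 * 0.296 = 4058 + 5085 = 9143
Giving 578 / 1944 / 15119 / 9143.
After projecting period 3:
Births: 15119 * 0.139 = 2102
15–29: 578 * 0.958 = 554
30–44: 1944 * 0.945 = 1837
45+: 15119 * 0.976 + 9143 * 0.296 = 14756 + 2706 = 17462
Giving 2102 / 554 / 1837 / 17462.

1837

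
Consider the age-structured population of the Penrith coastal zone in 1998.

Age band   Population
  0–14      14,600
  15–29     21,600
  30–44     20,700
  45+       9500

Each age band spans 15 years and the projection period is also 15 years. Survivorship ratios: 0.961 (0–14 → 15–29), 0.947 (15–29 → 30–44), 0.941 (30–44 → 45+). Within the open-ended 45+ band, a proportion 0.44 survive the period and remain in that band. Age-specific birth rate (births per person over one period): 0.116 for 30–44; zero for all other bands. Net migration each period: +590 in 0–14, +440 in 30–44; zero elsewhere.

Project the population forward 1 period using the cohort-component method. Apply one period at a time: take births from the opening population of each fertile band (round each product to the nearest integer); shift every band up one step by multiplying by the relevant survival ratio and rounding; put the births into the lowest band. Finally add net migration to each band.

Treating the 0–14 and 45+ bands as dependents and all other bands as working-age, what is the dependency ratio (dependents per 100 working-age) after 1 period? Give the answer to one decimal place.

[period 1]
Births: 20700 × 0.116 = 2401
15–29: 14600 × 0.961 = 14031
30–44: 21600 × 0.947 = 20455
45+: 20700 × 0.941 + 9500 × 0.44 = 19479 + 4180 = 23659
Net migration: 0–14 + 590 → 2991; 30–44 + 440 → 20895
Population now: 0–14=2991, 15–29=14031, 30–44=20895, 45+=23659
Dependents (band 0–14 + band 45+) = 2991 + 23659 = 26650; working-age = 34926; ratio = 26650/34926 × 100 = 76.3

76.3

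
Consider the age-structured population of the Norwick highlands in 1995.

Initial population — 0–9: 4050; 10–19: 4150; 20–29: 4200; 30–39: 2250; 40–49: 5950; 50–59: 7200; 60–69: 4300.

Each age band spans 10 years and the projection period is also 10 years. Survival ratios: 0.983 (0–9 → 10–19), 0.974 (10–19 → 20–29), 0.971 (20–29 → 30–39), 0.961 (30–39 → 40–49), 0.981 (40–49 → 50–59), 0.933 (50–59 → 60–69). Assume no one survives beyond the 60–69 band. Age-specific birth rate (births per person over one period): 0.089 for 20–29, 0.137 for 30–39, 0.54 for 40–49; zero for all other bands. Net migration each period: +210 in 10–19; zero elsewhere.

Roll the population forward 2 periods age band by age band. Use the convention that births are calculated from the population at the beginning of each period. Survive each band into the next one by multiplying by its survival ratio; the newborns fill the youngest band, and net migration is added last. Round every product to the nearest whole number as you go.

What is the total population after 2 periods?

Call the bands 1 to 7, youngest first.
After projecting period 1:
Births: 4200 × 0.089 = 374  |  2250 × 0.137 = 308  |  5950 × 0.54 = 3213 ⇒ total 3895
Band 2: 4050 × 0.983 = 3981
Band 3: 4150 × 0.974 = 4042
Band 4: 4200 × 0.971 = 4078
Band 5: 2250 × 0.961 = 2162
Band 6: 5950 × 0.981 = 5837
Band 7: 7200 × 0.933 = 6718
Net migration: Band 2 + 210 → 4191
→ [3895, 4191, 4042, 4078, 2162, 5837, 6718]
After projecting period 2:
Births: 4042 × 0.089 = 360  |  4078 × 0.137 = 559  |  2162 × 0.54 = 1167 ⇒ total 2086
Band 2: 3895 × 0.983 = 3829
Band 3: 4191 × 0.974 = 4082
Band 4: 4042 × 0.971 = 3925
Band 5: 4078 × 0.961 = 3919
Band 6: 2162 × 0.981 = 2121
Band 7: 5837 × 0.933 = 5446
Net migration: Band 2 + 210 → 4039
→ [2086, 4039, 4082, 3925, 3919, 2121, 5446]
Total after period 2: 2086 + 4039 + 4082 + 3925 + 3919 + 2121 + 5446 = 25618

25618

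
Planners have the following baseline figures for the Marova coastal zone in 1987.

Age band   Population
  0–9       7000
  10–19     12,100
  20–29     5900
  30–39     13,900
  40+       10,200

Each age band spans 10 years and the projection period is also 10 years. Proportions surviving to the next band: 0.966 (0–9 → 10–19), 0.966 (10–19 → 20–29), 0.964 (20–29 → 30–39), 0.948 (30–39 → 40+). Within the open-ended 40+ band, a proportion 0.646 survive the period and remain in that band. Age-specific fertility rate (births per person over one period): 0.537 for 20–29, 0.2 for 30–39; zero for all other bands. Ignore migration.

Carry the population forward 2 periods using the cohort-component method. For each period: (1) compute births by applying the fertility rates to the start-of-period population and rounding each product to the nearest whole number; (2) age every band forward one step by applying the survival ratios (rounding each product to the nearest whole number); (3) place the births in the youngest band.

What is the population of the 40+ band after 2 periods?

Numbering the groups 1..5 from youngest to oldest:
After projecting period 1:
Births: 5900 × 0.537 = 3168 ; 13900 × 0.2 = 2780 — total 5948
Group 2: 7000 × 0.966 = 6762
Group 3: 12100 × 0.966 = 11689
Group 4: 5900 × 0.964 = 5688
Group 5: 13900 × 0.948 + 10200 × 0.646 = 13177 + 6589 = 19766
End of period: [5948, 6762, 11689, 5688, 19766]
After projecting period 2:
Births: 11689 × 0.537 = 6277 ; 5688 × 0.2 = 1138 — total 7415
Group 2: 5948 × 0.966 = 5746
Group 3: 6762 × 0.966 = 6532
Group 4: 11689 × 0.964 = 11268
Group 5: 5688 × 0.948 + 19766 × 0.646 = 5392 + 12769 = 18161
End of period: [7415, 5746, 6532, 11268, 18161]

18161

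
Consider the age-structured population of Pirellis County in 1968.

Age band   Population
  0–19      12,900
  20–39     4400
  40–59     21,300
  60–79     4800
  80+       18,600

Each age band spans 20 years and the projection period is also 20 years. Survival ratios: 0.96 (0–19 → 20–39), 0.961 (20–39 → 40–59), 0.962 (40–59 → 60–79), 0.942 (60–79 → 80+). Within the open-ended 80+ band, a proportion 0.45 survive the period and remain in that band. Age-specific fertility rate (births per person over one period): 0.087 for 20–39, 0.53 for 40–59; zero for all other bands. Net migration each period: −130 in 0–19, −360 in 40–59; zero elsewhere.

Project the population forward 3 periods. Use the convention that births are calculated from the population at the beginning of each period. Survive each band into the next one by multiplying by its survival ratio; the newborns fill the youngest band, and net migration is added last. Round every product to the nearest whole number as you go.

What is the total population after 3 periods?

[period 1]
Births: 4400 × 0.087 = 383 ; 21300 × 0.53 = 11289 → total 11672
20–39: 12900 × 0.96 = 12384
40–59: 4400 × 0.961 = 4228
60–79: 21300 × 0.962 = 20491
80+: 4800 × 0.942 + 18600 × 0.45 = 4522 + 8370 = 12892
Net migration: 0–19 − 130 → 11542; 40–59 − 360 → 3868
End of period: [11542, 12384, 3868, 20491, 12892]
[period 2]
Births: 12384 × 0.087 = 1077 ; 3868 × 0.53 = 2050 → total 3127
20–39: 11542 × 0.96 = 11080
40–59: 12384 × 0.961 = 11901
60–79: 3868 × 0.962 = 3721
80+: 20491 × 0.942 + 12892 × 0.45 = 19303 + 5801 = 25104
Net migration: 0–19 − 130 → 2997; 40–59 − 360 → 11541
End of period: [2997, 11080, 11541, 3721, 25104]
[period 3]
Births: 11080 × 0.087 = 964 ; 11541 × 0.53 = 6117 → total 7081
20–39: 2997 × 0.96 = 2877
40–59: 11080 × 0.961 = 10648
60–79: 11541 × 0.962 = 11102
80+: 3721 × 0.942 + 25104 × 0.45 = 3505 + 11297 = 14802
Net migration: 0–19 − 130 → 6951; 40–59 − 360 → 10288
End of period: [6951, 2877, 10288, 11102, 14802]
Total after period 3: 6951 + 2877 + 10288 + 11102 + 14802 = 46020

46020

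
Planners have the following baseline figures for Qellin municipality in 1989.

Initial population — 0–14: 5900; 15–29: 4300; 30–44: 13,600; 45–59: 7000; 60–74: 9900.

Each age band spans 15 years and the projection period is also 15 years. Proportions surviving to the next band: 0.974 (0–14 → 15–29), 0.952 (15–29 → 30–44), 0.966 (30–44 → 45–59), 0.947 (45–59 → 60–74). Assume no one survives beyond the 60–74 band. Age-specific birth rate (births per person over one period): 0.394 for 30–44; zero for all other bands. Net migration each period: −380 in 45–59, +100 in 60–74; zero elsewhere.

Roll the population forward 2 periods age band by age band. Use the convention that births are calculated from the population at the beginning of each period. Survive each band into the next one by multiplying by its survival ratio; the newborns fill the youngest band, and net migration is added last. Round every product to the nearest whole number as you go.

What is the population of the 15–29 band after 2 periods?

(Bands numbered youngest = 1 to oldest = 5.)
Period 1:
Births: 13600 × 0.394 = 5358
Band 2: 5900 × 0.974 = 5747
Band 3: 4300 × 0.952 = 4094
Band 4: 13600 × 0.966 = 13138
Band 5: 7000 × 0.947 = 6629
Net migration: Band 4 − 380 → 12758; Band 5 + 100 → 6729
Giving 5358 / 5747 / 4094 / 12758 / 6729.
Period 2:
Births: 4094 × 0.394 = 1613
Band 2: 5358 × 0.974 = 5219
Band 3: 5747 × 0.952 = 5471
Band 4: 4094 × 0.966 = 3955
Band 5: 12758 × 0.947 = 12082
Net migration: Band 4 − 380 → 3575; Band 5 + 100 → 12182
Giving 1613 / 5219 / 5471 / 3575 / 12182.

5219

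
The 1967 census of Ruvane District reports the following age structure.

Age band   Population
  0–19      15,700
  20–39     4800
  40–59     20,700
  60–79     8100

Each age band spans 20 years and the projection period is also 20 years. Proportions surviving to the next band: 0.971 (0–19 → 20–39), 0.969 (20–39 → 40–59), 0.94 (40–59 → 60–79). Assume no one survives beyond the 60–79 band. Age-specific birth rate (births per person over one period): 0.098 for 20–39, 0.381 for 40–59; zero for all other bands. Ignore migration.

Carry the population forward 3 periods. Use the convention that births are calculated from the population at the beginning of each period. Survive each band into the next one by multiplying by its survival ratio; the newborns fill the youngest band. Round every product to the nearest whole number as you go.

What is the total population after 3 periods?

— Period 1 —
Births: 4800 × 0.098 = 470, 20700 × 0.381 = 7887 → total 8357
20–39: 15700 × 0.971 = 15245
40–59: 4800 × 0.969 = 4651
60–79: 20700 × 0.94 = 19458
End of period: [8357, 15245, 4651, 19458]
— Period 2 —
Births: 15245 × 0.098 = 1494, 4651 × 0.381 = 1772 → total 3266
20–39: 8357 × 0.971 = 8115
40–59: 15245 × 0.969 = 14772
60–79: 4651 × 0.94 = 4372
End of period: [3266, 8115, 14772, 4372]
— Period 3 —
Births: 8115 × 0.098 = 795, 14772 × 0.381 = 5628 → total 6423
20–39: 3266 × 0.971 = 3171
40–59: 8115 × 0.969 = 7863
60–79: 14772 × 0.94 = 13886
End of period: [6423, 3171, 7863, 13886]
Total after period 3: 6423 + 3171 + 7863 + 13886 = 31343

31343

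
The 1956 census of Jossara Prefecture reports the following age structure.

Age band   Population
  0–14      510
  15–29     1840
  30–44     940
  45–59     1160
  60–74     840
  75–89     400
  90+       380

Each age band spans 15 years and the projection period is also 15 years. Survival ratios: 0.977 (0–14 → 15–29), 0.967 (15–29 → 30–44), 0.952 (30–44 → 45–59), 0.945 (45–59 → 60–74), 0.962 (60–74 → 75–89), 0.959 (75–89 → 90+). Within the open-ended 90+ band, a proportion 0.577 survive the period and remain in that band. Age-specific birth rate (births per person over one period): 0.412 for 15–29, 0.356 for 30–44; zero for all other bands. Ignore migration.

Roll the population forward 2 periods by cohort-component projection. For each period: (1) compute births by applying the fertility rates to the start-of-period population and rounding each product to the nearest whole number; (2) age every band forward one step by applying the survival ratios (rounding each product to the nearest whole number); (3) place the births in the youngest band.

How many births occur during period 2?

838

— Period 1 —
Births: 1840 * 0.412 = 758 ; 940 * 0.356 = 335 ⇒ total 1093
15–29: 510 * 0.977 = 498
30–44: 1840 * 0.967 = 1779
45–59: 940 * 0.952 = 895
60–74: 1160 * 0.945 = 1096
75–89: 840 * 0.962 = 808
90+: 400 * 0.959 + 380 * 0.577 = 384 + 219 = 603
Giving 1093 / 498 / 1779 / 895 / 1096 / 808 / 603.
— Period 2 —
Births: 498 * 0.412 = 205 ; 1779 * 0.356 = 633 ⇒ total 838
15–29: 1093 * 0.977 = 1068
30–44: 498 * 0.967 = 482
45–59: 1779 * 0.952 = 1694
60–74: 895 * 0.945 = 846
75–89: 1096 * 0.962 = 1054
90+: 808 * 0.959 + 603 * 0.577 = 775 + 348 = 1123
Giving 838 / 1068 / 482 / 1694 / 846 / 1054 / 1123.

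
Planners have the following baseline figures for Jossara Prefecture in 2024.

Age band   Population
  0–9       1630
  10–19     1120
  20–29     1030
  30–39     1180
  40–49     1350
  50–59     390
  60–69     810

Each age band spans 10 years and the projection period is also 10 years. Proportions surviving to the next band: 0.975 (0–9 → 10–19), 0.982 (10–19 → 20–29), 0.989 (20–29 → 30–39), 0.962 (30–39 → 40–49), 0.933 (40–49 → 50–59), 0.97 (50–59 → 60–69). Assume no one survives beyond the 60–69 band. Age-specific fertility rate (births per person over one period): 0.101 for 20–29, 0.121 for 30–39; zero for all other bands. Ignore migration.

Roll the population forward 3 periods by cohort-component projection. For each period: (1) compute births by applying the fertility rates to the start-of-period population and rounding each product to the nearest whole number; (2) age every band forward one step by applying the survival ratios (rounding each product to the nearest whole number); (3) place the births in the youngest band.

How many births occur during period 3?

290

Call the groups 1 to 7, youngest first.
Period 1:
Births: 1030 * 0.101 = 104 ; 1180 * 0.121 = 143 → 247
Group 2: 1630 * 0.975 = 1589
Group 3: 1120 * 0.982 = 1100
Group 4: 1030 * 0.989 = 1019
Group 5: 1180 * 0.962 = 1135
Group 6: 1350 * 0.933 = 1260
Group 7: 390 * 0.97 = 378
End of period: [247, 1589, 1100, 1019, 1135, 1260, 378]
Period 2:
Births: 1100 * 0.101 = 111 ; 1019 * 0.121 = 123 → 234
Group 2: 247 * 0.975 = 241
Group 3: 1589 * 0.982 = 1560
Group 4: 1100 * 0.989 = 1088
Group 5: 1019 * 0.962 = 980
Group 6: 1135 * 0.933 = 1059
Group 7: 1260 * 0.97 = 1222
End of period: [234, 241, 1560, 1088, 980, 1059, 1222]
Period 3:
Births: 1560 * 0.101 = 158 ; 1088 * 0.121 = 132 → 290
Group 2: 234 * 0.975 = 228
Group 3: 241 * 0.982 = 237
Group 4: 1560 * 0.989 = 1543
Group 5: 1088 * 0.962 = 1047
Group 6: 980 * 0.933 = 914
Group 7: 1059 * 0.97 = 1027
End of period: [290, 228, 237, 1543, 1047, 914, 1027]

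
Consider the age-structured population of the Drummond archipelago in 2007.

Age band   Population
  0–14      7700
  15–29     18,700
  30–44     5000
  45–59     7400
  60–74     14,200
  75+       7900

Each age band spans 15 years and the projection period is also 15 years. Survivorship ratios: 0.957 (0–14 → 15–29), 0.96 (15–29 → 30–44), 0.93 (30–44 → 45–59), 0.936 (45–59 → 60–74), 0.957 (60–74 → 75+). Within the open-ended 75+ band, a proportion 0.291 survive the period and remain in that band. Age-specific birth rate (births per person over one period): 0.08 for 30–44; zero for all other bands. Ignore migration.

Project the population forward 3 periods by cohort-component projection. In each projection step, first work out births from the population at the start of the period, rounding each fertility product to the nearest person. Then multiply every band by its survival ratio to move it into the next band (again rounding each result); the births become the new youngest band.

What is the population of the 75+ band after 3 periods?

7439

[period 1]
Births: 5000 × 0.08 = 400
15–29: 7700 × 0.957 = 7369
30–44: 18700 × 0.96 = 17952
45–59: 5000 × 0.93 = 4650
60–74: 7400 × 0.936 = 6926
75+: 14200 × 0.957 + 7900 × 0.291 = 13589 + 2299 = 15888
Giving 400 / 7369 / 17952 / 4650 / 6926 / 15888.
[period 2]
Births: 17952 × 0.08 = 1436
15–29: 400 × 0.957 = 383
30–44: 7369 × 0.96 = 7074
45–59: 17952 × 0.93 = 16695
60–74: 4650 × 0.936 = 4352
75+: 6926 × 0.957 + 15888 × 0.291 = 6628 + 4623 = 11251
Giving 1436 / 383 / 7074 / 16695 / 4352 / 11251.
[period 3]
Births: 7074 × 0.08 = 566
15–29: 1436 × 0.957 = 1374
30–44: 383 × 0.96 = 368
45–59: 7074 × 0.93 = 6579
60–74: 16695 × 0.936 = 15627
75+: 4352 × 0.957 + 11251 × 0.291 = 4165 + 3274 = 7439
Giving 566 / 1374 / 368 / 6579 / 15627 / 7439.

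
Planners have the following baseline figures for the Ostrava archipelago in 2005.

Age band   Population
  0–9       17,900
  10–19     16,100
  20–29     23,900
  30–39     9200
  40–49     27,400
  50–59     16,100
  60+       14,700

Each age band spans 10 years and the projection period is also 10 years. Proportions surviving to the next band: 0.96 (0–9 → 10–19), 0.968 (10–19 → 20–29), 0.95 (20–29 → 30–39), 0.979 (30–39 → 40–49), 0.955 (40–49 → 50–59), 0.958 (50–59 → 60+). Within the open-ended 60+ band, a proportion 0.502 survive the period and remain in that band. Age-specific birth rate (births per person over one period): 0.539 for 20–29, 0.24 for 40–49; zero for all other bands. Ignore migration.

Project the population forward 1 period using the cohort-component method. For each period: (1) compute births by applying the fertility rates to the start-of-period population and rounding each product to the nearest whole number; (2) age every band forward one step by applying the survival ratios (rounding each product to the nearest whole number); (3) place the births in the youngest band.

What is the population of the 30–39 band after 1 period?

[period 1]
Births: 23900 × 0.539 = 12882, 27400 × 0.24 = 6576 — total 19458
10–19: 17900 × 0.96 = 17184
20–29: 16100 × 0.968 = 15585
30–39: 23900 × 0.95 = 22705
40–49: 9200 × 0.979 = 9007
50–59: 27400 × 0.955 = 26167
60+: 16100 × 0.958 + 14700 × 0.502 = 15424 + 7379 = 22803
Population now: 0–9=19458, 10–19=17184, 20–29=15585, 30–39=22705, 40–49=9007, 50–59=26167, 60+=22803

22705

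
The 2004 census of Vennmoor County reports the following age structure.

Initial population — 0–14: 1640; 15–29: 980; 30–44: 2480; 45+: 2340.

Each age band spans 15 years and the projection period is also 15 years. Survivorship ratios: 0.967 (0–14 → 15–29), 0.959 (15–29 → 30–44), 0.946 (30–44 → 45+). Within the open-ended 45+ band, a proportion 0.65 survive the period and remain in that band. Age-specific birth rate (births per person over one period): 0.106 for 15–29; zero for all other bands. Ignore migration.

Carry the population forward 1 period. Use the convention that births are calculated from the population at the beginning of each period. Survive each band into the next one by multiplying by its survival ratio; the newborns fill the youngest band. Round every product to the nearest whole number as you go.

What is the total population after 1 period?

Let band 1 be 0–14 through band 4 = 45+.
After projecting period 1:
Births: 980 * 0.106 = 104
Band 2: 1640 * 0.967 = 1586
Band 3: 980 * 0.959 = 940
Band 4: 2480 * 0.946 + 2340 * 0.65 = 2346 + 1521 = 3867
Giving 104 / 1586 / 940 / 3867.
Total after period 1: 104 + 1586 + 940 + 3867 = 6497

6497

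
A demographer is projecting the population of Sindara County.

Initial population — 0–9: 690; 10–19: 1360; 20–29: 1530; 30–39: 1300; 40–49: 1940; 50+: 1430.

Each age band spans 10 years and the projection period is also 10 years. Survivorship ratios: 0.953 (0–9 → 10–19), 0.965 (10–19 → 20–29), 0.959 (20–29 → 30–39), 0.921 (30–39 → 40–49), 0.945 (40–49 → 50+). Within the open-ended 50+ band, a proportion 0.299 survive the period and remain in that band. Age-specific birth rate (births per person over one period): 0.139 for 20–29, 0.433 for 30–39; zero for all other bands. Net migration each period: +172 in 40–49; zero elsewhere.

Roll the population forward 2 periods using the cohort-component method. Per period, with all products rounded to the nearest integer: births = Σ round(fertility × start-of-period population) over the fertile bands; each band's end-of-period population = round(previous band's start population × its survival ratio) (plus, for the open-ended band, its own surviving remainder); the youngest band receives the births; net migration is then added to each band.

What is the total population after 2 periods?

6943

[period 1]
Births: 1530 * 0.139 = 213, 1300 * 0.433 = 563 ⇒ total 776
10–19: 690 * 0.953 = 658
20–29: 1360 * 0.965 = 1312
30–39: 1530 * 0.959 = 1467
40–49: 1300 * 0.921 = 1197
50+: 1940 * 0.945 + 1430 * 0.299 = 1833 + 428 = 2261
Net migration: 40–49 + 172 → 1369
Population now: 0–9=776, 10–19=658, 20–29=1312, 30–39=1467, 40–49=1369, 50+=2261
[period 2]
Births: 1312 * 0.139 = 182, 1467 * 0.433 = 635 ⇒ total 817
10–19: 776 * 0.953 = 740
20–29: 658 * 0.965 = 635
30–39: 1312 * 0.959 = 1258
40–49: 1467 * 0.921 = 1351
50+: 1369 * 0.945 + 2261 * 0.299 = 1294 + 676 = 1970
Net migration: 40–49 + 172 → 1523
Population now: 0–9=817, 10–19=740, 20–29=635, 30–39=1258, 40–49=1523, 50+=1970
Total after period 2: 817 + 740 + 635 + 1258 + 1523 + 1970 = 6943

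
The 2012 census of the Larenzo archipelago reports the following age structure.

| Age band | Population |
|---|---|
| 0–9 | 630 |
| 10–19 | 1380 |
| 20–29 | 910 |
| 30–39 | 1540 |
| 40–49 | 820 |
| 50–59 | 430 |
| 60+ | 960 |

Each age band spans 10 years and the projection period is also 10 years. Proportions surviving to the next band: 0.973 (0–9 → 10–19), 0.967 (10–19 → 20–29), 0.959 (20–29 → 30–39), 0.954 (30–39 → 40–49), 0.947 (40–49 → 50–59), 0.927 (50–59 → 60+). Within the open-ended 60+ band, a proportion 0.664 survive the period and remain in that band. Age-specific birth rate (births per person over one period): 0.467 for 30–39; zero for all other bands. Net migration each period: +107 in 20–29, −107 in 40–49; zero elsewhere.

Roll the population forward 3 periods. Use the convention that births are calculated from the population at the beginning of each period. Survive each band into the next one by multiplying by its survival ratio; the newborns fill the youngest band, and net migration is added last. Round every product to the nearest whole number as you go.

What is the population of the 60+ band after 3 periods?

2131

Period 1.
Births: 1540 × 0.467 = 719
10–19: 630 × 0.973 = 613
20–29: 1380 × 0.967 = 1334
30–39: 910 × 0.959 = 873
40–49: 1540 × 0.954 = 1469
50–59: 820 × 0.947 = 777
60+: 430 × 0.927 + 960 × 0.664 = 399 + 637 = 1036
Net migration: 20–29 + 107 → 1441; 40–49 − 107 → 1362
End of period: [719, 613, 1441, 873, 1362, 777, 1036]
Period 2.
Births: 873 × 0.467 = 408
10–19: 719 × 0.973 = 700
20–29: 613 × 0.967 = 593
30–39: 1441 × 0.959 = 1382
40–49: 873 × 0.954 = 833
50–59: 1362 × 0.947 = 1290
60+: 777 × 0.927 + 1036 × 0.664 = 720 + 688 = 1408
Net migration: 20–29 + 107 → 700; 40–49 − 107 → 726
End of period: [408, 700, 700, 1382, 726, 1290, 1408]
Period 3.
Births: 1382 × 0.467 = 645
10–19: 408 × 0.973 = 397
20–29: 700 × 0.967 = 677
30–39: 700 × 0.959 = 671
40–49: 1382 × 0.954 = 1318
50–59: 726 × 0.947 = 688
60+: 1290 × 0.927 + 1408 × 0.664 = 1196 + 935 = 2131
Net migration: 20–29 + 107 → 784; 40–49 − 107 → 1211
End of period: [645, 397, 784, 671, 1211, 688, 2131]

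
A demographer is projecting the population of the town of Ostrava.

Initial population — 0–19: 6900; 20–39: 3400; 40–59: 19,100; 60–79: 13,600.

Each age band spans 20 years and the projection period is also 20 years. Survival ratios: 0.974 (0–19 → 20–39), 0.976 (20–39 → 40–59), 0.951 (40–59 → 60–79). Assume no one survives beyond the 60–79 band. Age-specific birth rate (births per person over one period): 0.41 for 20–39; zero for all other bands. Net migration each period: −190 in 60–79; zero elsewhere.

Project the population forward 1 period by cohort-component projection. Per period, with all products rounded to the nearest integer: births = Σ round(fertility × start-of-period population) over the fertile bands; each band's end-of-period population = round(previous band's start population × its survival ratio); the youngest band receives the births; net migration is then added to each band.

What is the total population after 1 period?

29407

Period 1.
Births: 3400 × 0.41 = 1394
20–39: 6900 × 0.974 = 6721
40–59: 3400 × 0.976 = 3318
60–79: 19100 × 0.951 = 18164
Net migration: 60–79 − 190 → 17974
Population now: 0–19=1394, 20–39=6721, 40–59=3318, 60–79=17974
Total after period 1: 1394 + 6721 + 3318 + 17974 = 29407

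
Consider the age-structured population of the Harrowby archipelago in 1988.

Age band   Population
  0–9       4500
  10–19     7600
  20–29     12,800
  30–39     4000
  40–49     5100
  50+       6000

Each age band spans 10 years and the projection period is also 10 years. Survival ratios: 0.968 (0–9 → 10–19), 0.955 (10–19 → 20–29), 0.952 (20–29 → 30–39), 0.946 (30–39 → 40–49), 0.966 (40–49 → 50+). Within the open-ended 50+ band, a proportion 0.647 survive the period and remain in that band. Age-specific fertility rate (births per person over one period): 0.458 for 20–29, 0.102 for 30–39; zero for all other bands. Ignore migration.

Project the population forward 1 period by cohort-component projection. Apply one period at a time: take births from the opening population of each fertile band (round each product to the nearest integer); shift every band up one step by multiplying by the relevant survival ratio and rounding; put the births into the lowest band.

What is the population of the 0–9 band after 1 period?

6270

Let group 1 be 0–9 through group 6 = 50+.
Period 1:
Births: 12800 × 0.458 = 5862, 4000 × 0.102 = 408 → 6270
Group 2: 4500 × 0.968 = 4356
Group 3: 7600 × 0.955 = 7258
Group 4: 12800 × 0.952 = 12186
Group 5: 4000 × 0.946 = 3784
Group 6: 5100 × 0.966 + 6000 × 0.647 = 4927 + 3882 = 8809
Population now: 0–9=6270, 10–19=4356, 20–29=7258, 30–39=12186, 40–49=3784, 50+=8809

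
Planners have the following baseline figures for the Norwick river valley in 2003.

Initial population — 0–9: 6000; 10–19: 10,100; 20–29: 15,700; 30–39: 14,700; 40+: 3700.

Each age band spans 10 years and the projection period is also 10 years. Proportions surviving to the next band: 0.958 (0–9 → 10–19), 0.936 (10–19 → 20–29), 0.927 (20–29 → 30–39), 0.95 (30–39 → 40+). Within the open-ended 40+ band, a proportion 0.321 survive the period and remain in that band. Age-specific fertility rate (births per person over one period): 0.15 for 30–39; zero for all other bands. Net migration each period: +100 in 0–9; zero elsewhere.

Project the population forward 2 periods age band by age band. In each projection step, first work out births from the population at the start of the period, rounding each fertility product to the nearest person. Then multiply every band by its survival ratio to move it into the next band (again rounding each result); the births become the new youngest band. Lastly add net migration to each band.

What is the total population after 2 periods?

Let group 1 be 0–9 through group 5 = 40+.
— Period 1 —
Births: 14700 × 0.15 = 2205
Group 2: 6000 × 0.958 = 5748
Group 3: 10100 × 0.936 = 9454
Group 4: 15700 × 0.927 = 14554
Group 5: 14700 × 0.95 + 3700 × 0.321 = 13965 + 1188 = 15153
Net migration: Group 1 + 100 → 2305
Giving 2305 / 5748 / 9454 / 14554 / 15153.
— Period 2 —
Births: 14554 × 0.15 = 2183
Group 2: 2305 × 0.958 = 2208
Group 3: 5748 × 0.936 = 5380
Group 4: 9454 × 0.927 = 8764
Group 5: 14554 × 0.95 + 15153 × 0.321 = 13826 + 4864 = 18690
Net migration: Group 1 + 100 → 2283
Giving 2283 / 2208 / 5380 / 8764 / 18690.
Total after period 2: 2283 + 2208 + 5380 + 8764 + 18690 = 37325

37325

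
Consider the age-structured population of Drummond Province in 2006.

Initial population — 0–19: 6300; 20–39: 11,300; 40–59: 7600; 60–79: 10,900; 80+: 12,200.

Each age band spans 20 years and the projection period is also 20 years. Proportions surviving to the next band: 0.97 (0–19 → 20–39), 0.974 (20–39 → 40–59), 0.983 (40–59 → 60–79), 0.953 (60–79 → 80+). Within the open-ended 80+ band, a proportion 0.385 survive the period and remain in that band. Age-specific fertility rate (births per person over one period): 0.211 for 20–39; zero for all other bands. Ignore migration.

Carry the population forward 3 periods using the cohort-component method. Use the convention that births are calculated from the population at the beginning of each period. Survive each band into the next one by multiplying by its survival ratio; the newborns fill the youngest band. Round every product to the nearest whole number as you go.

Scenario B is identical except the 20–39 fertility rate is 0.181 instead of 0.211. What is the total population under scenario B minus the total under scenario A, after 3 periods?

-626

Period 1:
Births: 11300 × 0.211 = 2384
20–39: 6300 × 0.97 = 6111
40–59: 11300 × 0.974 = 11006
60–79: 7600 × 0.983 = 7471
80+: 10900 × 0.953 + 12200 × 0.385 = 10388 + 4697 = 15085
Population now: 0–19=2384, 20–39=6111, 40–59=11006, 60–79=7471, 80+=15085
Period 2:
Births: 6111 × 0.211 = 1289
20–39: 2384 × 0.97 = 2312
40–59: 6111 × 0.974 = 5952
60–79: 11006 × 0.983 = 10819
80+: 7471 × 0.953 + 15085 × 0.385 = 7120 + 5808 = 12928
Population now: 0–19=1289, 20–39=2312, 40–59=5952, 60–79=10819, 80+=12928
Period 3:
Births: 2312 × 0.211 = 488
20–39: 1289 × 0.97 = 1250
40–59: 2312 × 0.974 = 2252
60–79: 5952 × 0.983 = 5851
80+: 10819 × 0.953 + 12928 × 0.385 = 10311 + 4977 = 15288
Population now: 0–19=488, 20–39=1250, 40–59=2252, 60–79=5851, 80+=15288
Scenario A total after 3 periods: 25129
Scenario B projection —
Period 1:
Births: 11300 × 0.181 = 2045
20–39: 6300 × 0.97 = 6111
40–59: 11300 × 0.974 = 11006
60–79: 7600 × 0.983 = 7471
80+: 10900 × 0.953 + 12200 × 0.385 = 10388 + 4697 = 15085
Population now: 0–19=2045, 20–39=6111, 40–59=11006, 60–79=7471, 80+=15085
Period 2:
Births: 6111 × 0.181 = 1106
20–39: 2045 × 0.97 = 1984
40–59: 6111 × 0.974 = 5952
60–79: 11006 × 0.983 = 10819
80+: 7471 × 0.953 + 15085 × 0.385 = 7120 + 5808 = 12928
Population now: 0–19=1106, 20–39=1984, 40–59=5952, 60–79=10819, 80+=12928
Period 3:
Births: 1984 × 0.181 = 359
20–39: 1106 × 0.97 = 1073
40–59: 1984 × 0.974 = 1932
60–79: 5952 × 0.983 = 5851
80+: 10819 × 0.953 + 12928 × 0.385 = 10311 + 4977 = 15288
Population now: 0–19=359, 20–39=1073, 40–59=1932, 60–79=5851, 80+=15288
Scenario B total after 3 periods: 24503
Difference B − A = 24503 − 25129 = -626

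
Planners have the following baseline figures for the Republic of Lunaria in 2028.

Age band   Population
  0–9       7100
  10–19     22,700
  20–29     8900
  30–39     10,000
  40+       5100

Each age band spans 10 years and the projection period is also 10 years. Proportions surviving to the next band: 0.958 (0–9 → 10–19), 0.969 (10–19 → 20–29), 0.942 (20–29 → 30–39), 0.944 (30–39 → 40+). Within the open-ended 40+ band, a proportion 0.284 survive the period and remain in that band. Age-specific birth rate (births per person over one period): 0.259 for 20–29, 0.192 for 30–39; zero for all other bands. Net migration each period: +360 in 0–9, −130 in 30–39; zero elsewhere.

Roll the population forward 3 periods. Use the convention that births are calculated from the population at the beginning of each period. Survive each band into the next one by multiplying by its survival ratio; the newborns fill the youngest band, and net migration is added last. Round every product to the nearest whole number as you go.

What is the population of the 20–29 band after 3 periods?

Period 1.
Births: 8900 × 0.259 = 2305 ; 10000 × 0.192 = 1920 → total 4225
10–19: 7100 × 0.958 = 6802
20–29: 22700 × 0.969 = 21996
30–39: 8900 × 0.942 = 8384
40+: 10000 × 0.944 + 5100 × 0.284 = 9440 + 1448 = 10888
Net migration: 0–9 + 360 → 4585; 30–39 − 130 → 8254
→ [4585, 6802, 21996, 8254, 10888]
Period 2.
Births: 21996 × 0.259 = 5697 ; 8254 × 0.192 = 1585 → total 7282
10–19: 4585 × 0.958 = 4392
20–29: 6802 × 0.969 = 6591
30–39: 21996 × 0.942 = 20720
40+: 8254 × 0.944 + 10888 × 0.284 = 7792 + 3092 = 10884
Net migration: 0–9 + 360 → 7642; 30–39 − 130 → 20590
→ [7642, 4392, 6591, 20590, 10884]
Period 3.
Births: 6591 × 0.259 = 1707 ; 20590 × 0.192 = 3953 → total 5660
10–19: 7642 × 0.958 = 7321
20–29: 4392 × 0.969 = 4256
30–39: 6591 × 0.942 = 6209
40+: 20590 × 0.944 + 10884 × 0.284 = 19437 + 3091 = 22528
Net migration: 0–9 + 360 → 6020; 30–39 − 130 → 6079
→ [6020, 7321, 4256, 6079, 22528]

4256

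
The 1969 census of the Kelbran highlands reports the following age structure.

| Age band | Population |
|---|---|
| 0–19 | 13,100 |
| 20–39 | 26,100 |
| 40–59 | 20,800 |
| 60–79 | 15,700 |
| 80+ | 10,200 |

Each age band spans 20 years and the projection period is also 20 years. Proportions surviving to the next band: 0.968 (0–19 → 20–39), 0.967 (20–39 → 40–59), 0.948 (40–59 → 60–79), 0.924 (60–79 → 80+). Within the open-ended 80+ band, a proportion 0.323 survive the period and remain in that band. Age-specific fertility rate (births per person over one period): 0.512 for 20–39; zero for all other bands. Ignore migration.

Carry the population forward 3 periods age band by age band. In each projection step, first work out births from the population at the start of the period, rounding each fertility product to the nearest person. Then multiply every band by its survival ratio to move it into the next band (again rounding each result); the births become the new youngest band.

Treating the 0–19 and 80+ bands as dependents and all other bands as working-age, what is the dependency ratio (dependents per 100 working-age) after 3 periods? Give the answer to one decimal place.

Let group 1 be 0–19 through group 5 = 80+.
— Period 1 —
Births: 26100 × 0.512 = 13363
Group 2: 13100 × 0.968 = 12681
Group 3: 26100 × 0.967 = 25239
Group 4: 20800 × 0.948 = 19718
Group 5: 15700 × 0.924 + 10200 × 0.323 = 14507 + 3295 = 17802
Giving 13363 / 12681 / 25239 / 19718 / 17802.
— Period 2 —
Births: 12681 × 0.512 = 6493
Group 2: 13363 × 0.968 = 12935
Group 3: 12681 × 0.967 = 12263
Group 4: 25239 × 0.948 = 23927
Group 5: 19718 × 0.924 + 17802 × 0.323 = 18219 + 5750 = 23969
Giving 6493 / 12935 / 12263 / 23927 / 23969.
— Period 3 —
Births: 12935 × 0.512 = 6623
Group 2: 6493 × 0.968 = 6285
Group 3: 12935 × 0.967 = 12508
Group 4: 12263 × 0.948 = 11625
Group 5: 23927 × 0.924 + 23969 × 0.323 = 22109 + 7742 = 29851
Giving 6623 / 6285 / 12508 / 11625 / 29851.
Dependents (band 0–19 + band 80+) = 6623 + 29851 = 36474; working-age = 30418; ratio = 36474/30418 × 100 = 119.9

119.9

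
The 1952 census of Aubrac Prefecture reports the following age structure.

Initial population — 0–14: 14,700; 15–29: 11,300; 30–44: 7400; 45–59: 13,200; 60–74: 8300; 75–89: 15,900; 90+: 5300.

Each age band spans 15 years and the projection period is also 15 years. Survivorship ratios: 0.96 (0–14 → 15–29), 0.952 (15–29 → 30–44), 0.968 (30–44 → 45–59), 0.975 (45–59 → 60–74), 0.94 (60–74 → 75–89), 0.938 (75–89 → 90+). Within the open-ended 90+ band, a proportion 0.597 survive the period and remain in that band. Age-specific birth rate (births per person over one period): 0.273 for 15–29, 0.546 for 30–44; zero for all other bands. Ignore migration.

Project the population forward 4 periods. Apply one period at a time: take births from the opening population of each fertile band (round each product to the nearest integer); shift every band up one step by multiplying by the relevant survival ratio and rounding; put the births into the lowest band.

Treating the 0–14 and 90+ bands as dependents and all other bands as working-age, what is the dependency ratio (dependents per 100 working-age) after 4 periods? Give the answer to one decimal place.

55.1

Period 1.
Births: 11300 × 0.273 = 3085 ; 7400 × 0.546 = 4040 → 7125
15–29: 14700 × 0.96 = 14112
30–44: 11300 × 0.952 = 10758
45–59: 7400 × 0.968 = 7163
60–74: 13200 × 0.975 = 12870
75–89: 8300 × 0.94 = 7802
90+: 15900 × 0.938 + 5300 × 0.597 = 14914 + 3164 = 18078
End of period: [7125, 14112, 10758, 7163, 12870, 7802, 18078]
Period 2.
Births: 14112 × 0.273 = 3853 ; 10758 × 0.546 = 5874 → 9727
15–29: 7125 × 0.96 = 6840
30–44: 14112 × 0.952 = 13435
45–59: 10758 × 0.968 = 10414
60–74: 7163 × 0.975 = 6984
75–89: 12870 × 0.94 = 12098
90+: 7802 × 0.938 + 18078 × 0.597 = 7318 + 10793 = 18111
End of period: [9727, 6840, 13435, 10414, 6984, 12098, 18111]
Period 3.
Births: 6840 × 0.273 = 1867 ; 13435 × 0.546 = 7336 → 9203
15–29: 9727 × 0.96 = 9338
30–44: 6840 × 0.952 = 6512
45–59: 13435 × 0.968 = 13005
60–74: 10414 × 0.975 = 10154
75–89: 6984 × 0.94 = 6565
90+: 12098 × 0.938 + 18111 × 0.597 = 11348 + 10812 = 22160
End of period: [9203, 9338, 6512, 13005, 10154, 6565, 22160]
Period 4.
Births: 9338 × 0.273 = 2549 ; 6512 × 0.546 = 3556 → 6105
15–29: 9203 × 0.96 = 8835
30–44: 9338 × 0.952 = 8890
45–59: 6512 × 0.968 = 6304
60–74: 13005 × 0.975 = 12680
75–89: 10154 × 0.94 = 9545
90+: 6565 × 0.938 + 22160 × 0.597 = 6158 + 13230 = 19388
End of period: [6105, 8835, 8890, 6304, 12680, 9545, 19388]
Dependents (band 0–14 + band 90+) = 6105 + 19388 = 25493; working-age = 46254; ratio = 25493/46254 × 100 = 55.1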